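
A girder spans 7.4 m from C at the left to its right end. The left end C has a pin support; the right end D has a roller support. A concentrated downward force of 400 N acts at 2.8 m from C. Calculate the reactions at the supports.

Moments about C: D_y·7.4 − 400·2.8 = 0 → D_y = 1120/7.4 = 151.351 ≈ 151.4 N.
ΣF_y = 0: C_y + 151.351 − 400 = 0 → C_y = 248.6 N.
ΣF_x = 0: no horizontal applied forces, so C_x = 0.

C_x = 0, C_y = 248.6 N, D_y = 151.4 N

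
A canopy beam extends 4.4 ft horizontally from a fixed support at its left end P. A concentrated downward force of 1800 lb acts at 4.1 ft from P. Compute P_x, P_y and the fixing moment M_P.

ΣF_x = 0: P_x = 0.
ΣF_y = 0: P_y − 1800 = 0 → P_y = 1800 lb.
ΣM about P: M_P − 1800·4.1 = 0 → M_P = 7380 lb·ft.

P_x = 0, P_y = 1800 lb, M_P = 7380 lb·ft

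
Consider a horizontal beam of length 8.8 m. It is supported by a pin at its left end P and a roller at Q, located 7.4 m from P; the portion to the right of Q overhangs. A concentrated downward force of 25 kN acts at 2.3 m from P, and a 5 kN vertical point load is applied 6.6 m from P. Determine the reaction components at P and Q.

Moments about P: Q_y·7.4 − 25·2.3 − 5·6.6 = 0 → Q_y = 90.5/7.4 = 12.2297 ≈ 12.23 kN.
ΣF_y = 0: P_y + 12.2297 − 25 − 5 = 0 → P_y = 17.77 kN.
ΣF_x = 0: no horizontal applied forces, so P_x = 0.

P_x = 0, P_y = 17.77 kN, Q_y = 12.23 kN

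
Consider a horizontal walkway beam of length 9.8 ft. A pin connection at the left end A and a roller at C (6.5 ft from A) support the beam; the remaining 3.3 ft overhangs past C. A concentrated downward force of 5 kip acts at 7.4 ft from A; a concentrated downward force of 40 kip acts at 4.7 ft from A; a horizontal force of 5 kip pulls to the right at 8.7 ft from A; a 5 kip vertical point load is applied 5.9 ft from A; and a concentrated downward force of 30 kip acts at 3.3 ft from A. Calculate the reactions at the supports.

A_x = -5.000 kip, A_y = 25.62 kip, C_y = 54.38 kip

Taking moments about A: C_y·6.5 − 5·7.4 − 40·4.7 − 5·5.9 − 30·3.3 = 0 → C_y = 353.5/6.5 = 54.3846 ≈ 54.38 kip.
ΣF_y = 0: A_y + 54.3846 − 5 − 40 − 5 − 30 = 0 → A_y = 25.62 kip.
ΣF_x = 0: A_x + 5 = 0 → A_x = -5.000 kip.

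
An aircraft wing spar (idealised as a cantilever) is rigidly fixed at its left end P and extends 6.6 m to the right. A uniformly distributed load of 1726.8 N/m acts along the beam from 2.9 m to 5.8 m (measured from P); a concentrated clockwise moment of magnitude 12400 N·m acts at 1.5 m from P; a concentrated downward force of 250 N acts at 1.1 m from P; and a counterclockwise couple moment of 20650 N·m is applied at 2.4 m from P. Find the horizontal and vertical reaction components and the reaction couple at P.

Resultant of the distributed load: 1726.8 × 2.9 = 5007.72 N at 4.35 m from P.
ΣF_x = 0: P_x = 0.
ΣF_y = 0: P_y − 1726.8·2.9 − 250 = 0 → P_y = 5258 N.
ΣM about P: M_P − (1726.8·2.9)·4.35 − 12400 − 250·1.1 + 20650 = 0 → M_P = 13810 N·m.

P_x = 0, P_y = 5258 N, M_P = 13810 N·m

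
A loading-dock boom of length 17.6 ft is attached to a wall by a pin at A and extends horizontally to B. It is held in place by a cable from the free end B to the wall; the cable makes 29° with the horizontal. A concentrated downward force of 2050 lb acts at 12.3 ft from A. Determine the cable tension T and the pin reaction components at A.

T = 2955 lb, A_x = 2585 lb, A_y = 617.3 lb

ΣM about A: T·sin29°·17.6 − 2050·12.3 = 0 → T = 25215/(17.6·0.48481) = 2955.12 ≈ 2955 lb.
ΣF_x = 0: A_x − T·cos29° = 0 → A_x = 2955.12 × 0.87462 = 2585 lb.
ΣF_y = 0: A_y + T·sin29° − 2050 = 0 → A_y = 2050 − 2955.12 × 0.48481 = 617.3 lb.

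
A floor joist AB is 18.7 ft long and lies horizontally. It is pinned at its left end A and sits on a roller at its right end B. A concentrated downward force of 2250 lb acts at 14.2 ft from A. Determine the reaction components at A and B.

Taking moments about A: B_y·18.7 − 2250·14.2 = 0 → B_y = 31950/18.7 = 1708.56 ≈ 1709 lb.
ΣF_y = 0: A_y + 1708.56 − 2250 = 0 → A_y = 541.4 lb.
ΣF_x = 0: no horizontal applied forces, so A_x = 0.

A_x = 0, A_y = 541.4 lb, B_y = 1709 lb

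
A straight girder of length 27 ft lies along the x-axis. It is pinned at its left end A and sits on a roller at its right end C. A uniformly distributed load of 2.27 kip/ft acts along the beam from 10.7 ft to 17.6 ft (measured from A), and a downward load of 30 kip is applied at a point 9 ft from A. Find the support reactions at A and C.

Resultant of the distributed load: 2.27 × 6.9 = 15.663 kip at 14.15 ft from A.
Moments about A: C_y·27 − (2.27·6.9)·14.15 − 30·9 = 0 → C_y = 491.63145/27 = 18.2086 ≈ 18.21 kip.
ΣF_y = 0: A_y + 18.2086 − 2.27·6.9 − 30 = 0 → A_y = 27.45 kip.
ΣF_x = 0: no horizontal applied forces, so A_x = 0.

A_x = 0, A_y = 27.45 kip, C_y = 18.21 kip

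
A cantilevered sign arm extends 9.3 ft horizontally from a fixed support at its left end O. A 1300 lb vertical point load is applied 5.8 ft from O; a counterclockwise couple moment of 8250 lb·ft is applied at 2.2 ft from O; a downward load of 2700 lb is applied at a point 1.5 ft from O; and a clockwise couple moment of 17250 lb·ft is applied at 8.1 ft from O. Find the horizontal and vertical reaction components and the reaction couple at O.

O_x = 0, O_y = 4000 lb, M_O = 20590 lb·ft

ΣF_x = 0: O_x = 0.
ΣF_y = 0: O_y − 1300 − 2700 = 0 → O_y = 4000 lb.
ΣM about O: M_O − 1300·5.8 + 8250 − 2700·1.5 − 17250 = 0 → M_O = 20590 lb·ft.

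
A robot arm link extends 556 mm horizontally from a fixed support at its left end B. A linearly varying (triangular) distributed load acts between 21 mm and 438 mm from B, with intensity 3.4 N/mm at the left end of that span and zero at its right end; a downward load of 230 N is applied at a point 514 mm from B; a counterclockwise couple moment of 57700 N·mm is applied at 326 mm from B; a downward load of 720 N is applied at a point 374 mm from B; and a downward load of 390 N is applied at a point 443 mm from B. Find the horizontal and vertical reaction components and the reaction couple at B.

B_x = 0, B_y = 2049 N, M_B = 616000 N·mm

Resultant of the triangular load: ½ × 3.4 × 417 = 708.9 N, acting at 160 mm from B (one-third of the span from the peak).
ΣF_x = 0: B_x = 0.
ΣF_y = 0: B_y − ½·3.4·417 − 230 − 720 − 390 = 0 → B_y = 2049 N.
ΣM about B: M_B − (½·3.4·417)·160 − 230·514 + 57700 − 720·374 − 390·443 = 0 → M_B = 616000 N·mm.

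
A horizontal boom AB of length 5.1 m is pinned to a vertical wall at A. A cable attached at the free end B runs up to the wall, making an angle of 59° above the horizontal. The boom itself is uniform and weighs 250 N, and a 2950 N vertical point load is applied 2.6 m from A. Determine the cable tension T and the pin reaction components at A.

ΣM about A: T·sin59°·5.1 − 250·2.55 − 2950·2.6 = 0 → T = 8307.5/(5.1·0.857167) = 1900.35 ≈ 1900 N.
ΣF_x = 0: A_x − T·cos59° = 0 → A_x = 1900.35 × 0.515038 = 978.8 N.
ΣF_y = 0: A_y + T·sin59° − 250 − 2950 = 0 → A_y = 3200 − 1900.35 × 0.857167 = 1571 N.

T = 1900 N, A_x = 978.8 N, A_y = 1571 N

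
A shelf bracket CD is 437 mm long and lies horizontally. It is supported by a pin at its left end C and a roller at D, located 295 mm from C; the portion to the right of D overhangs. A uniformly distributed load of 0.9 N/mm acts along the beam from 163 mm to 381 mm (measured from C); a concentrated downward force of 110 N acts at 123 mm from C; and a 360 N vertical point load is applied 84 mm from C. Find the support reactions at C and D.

C_x = 0, C_y = 336.9 N, D_y = 329.3 N

Resultant of the distributed load: 0.9 × 218 = 196.2 N at 272 mm from C.
Taking moments about C: D_y·295 − (0.9·218)·272 − 110·123 − 360·84 = 0 → D_y = 97136.4/295 = 329.276 ≈ 329.3 N.
ΣF_y = 0: C_y + 329.276 − 0.9·218 − 110 − 360 = 0 → C_y = 336.9 N.
ΣF_x = 0: no horizontal applied forces, so C_x = 0.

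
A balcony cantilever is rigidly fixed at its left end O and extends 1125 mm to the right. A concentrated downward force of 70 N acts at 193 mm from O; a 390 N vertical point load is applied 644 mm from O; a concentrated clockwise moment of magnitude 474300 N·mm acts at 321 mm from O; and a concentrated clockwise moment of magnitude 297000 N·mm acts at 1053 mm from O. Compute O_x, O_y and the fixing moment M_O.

ΣF_x = 0: O_x = 0.
ΣF_y = 0: O_y − 70 − 390 = 0 → O_y = 460.0 N.
ΣM about O: M_O − 70·193 − 390·644 − 474300 − 297000 = 0 → M_O = 1036000 N·mm.

O_x = 0, O_y = 460.0 N, M_O = 1036000 N·mm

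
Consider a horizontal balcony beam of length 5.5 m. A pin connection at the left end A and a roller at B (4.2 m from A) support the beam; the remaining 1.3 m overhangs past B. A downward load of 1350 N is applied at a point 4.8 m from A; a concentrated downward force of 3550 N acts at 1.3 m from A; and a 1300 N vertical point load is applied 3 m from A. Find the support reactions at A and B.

Moments about A: B_y·4.2 − 1350·4.8 − 3550·1.3 − 1300·3 = 0 → B_y = 14995/4.2 = 3570.24 ≈ 3570 N.
ΣF_y = 0: A_y + 3570.24 − 1350 − 3550 − 1300 = 0 → A_y = 2630 N.
ΣF_x = 0: no horizontal applied forces, so A_x = 0.

A_x = 0, A_y = 2630 N, B_y = 3570 N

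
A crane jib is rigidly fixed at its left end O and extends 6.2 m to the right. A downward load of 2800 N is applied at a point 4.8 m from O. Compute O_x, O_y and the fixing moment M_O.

ΣF_x = 0: O_x = 0.
ΣF_y = 0: O_y − 2800 = 0 → O_y = 2800 N.
ΣM about O: M_O − 2800·4.8 = 0 → M_O = 13440 N·m.

O_x = 0, O_y = 2800 N, M_O = 13440 N·m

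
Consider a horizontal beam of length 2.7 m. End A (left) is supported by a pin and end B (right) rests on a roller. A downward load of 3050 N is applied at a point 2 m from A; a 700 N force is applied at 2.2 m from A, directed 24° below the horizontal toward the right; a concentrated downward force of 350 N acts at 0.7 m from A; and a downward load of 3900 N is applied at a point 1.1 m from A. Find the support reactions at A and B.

A_x = -639.5 N, A_y = 3414 N, B_y = 4171 N

Moments about A: B_y·2.7 − 3050·2 − 700·sin24°·2.2 − 350·0.7 − 3900·1.1 = 0 → B_y = 11261.4/2.7 = 4170.89 ≈ 4171 N.
ΣF_y = 0: A_y + 4170.89 − 3050 − 700·sin24° − 350 − 3900 = 0 → A_y = 3414 N.
ΣF_x = 0: A_x + 700·cos24° = 0 → A_x = -639.5 N.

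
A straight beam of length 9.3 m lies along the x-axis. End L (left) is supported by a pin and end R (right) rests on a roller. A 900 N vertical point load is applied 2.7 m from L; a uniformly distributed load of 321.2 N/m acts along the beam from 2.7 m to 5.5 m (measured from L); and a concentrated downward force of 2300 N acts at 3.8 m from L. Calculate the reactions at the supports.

Resultant of the distributed load: 321.2 × 2.8 = 899.36 N at 4.1 m from L.
Taking moments about L: R_y·9.3 − 900·2.7 − (321.2·2.8)·4.1 − 2300·3.8 = 0 → R_y = 14857.376/9.3 = 1597.57 ≈ 1598 N.
ΣF_y = 0: L_y + 1597.57 − 900 − 321.2·2.8 − 2300 = 0 → L_y = 2502 N.
ΣF_x = 0: no horizontal applied forces, so L_x = 0.

L_x = 0, L_y = 2502 N, R_y = 1598 N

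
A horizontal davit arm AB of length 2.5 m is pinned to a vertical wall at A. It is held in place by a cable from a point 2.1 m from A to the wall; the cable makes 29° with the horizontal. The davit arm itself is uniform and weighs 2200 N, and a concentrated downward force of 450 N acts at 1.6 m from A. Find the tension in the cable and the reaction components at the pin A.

ΣM about A: T·sin29°·2.1 − 2200·1.25 − 450·1.6 = 0 → T = 3470/(2.1·0.48481) = 3408.31 ≈ 3408 N.
ΣF_x = 0: A_x − T·cos29° = 0 → A_x = 3408.31 × 0.87462 = 2981 N.
ΣF_y = 0: A_y + T·sin29° − 2200 − 450 = 0 → A_y = 2650 − 3408.31 × 0.48481 = 997.6 N.

T = 3408 N, A_x = 2981 N, A_y = 997.6 N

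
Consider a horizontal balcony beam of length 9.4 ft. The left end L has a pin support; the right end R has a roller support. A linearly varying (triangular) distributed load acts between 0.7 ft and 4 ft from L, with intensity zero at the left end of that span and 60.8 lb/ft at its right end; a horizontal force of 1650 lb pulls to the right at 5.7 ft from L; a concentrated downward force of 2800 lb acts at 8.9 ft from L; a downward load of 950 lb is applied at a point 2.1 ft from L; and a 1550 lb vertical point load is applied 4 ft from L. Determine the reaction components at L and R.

Resultant of the triangular load: ½ × 60.8 × 3.3 = 100.32 lb, acting at 2.9 ft from L (one-third of the span from the peak).
Moments about L: R_y·9.4 − (½·60.8·3.3)·2.9 − 2800·8.9 − 950·2.1 − 1550·4 = 0 → R_y = 33405.928/9.4 = 3553.82 ≈ 3554 lb.
ΣF_y = 0: L_y + 3553.82 − ½·60.8·3.3 − 2800 − 950 − 1550 = 0 → L_y = 1846 lb.
ΣF_x = 0: L_x + 1650 = 0 → L_x = -1650 lb.

L_x = -1650 lb, L_y = 1846 lb, R_y = 3554 lb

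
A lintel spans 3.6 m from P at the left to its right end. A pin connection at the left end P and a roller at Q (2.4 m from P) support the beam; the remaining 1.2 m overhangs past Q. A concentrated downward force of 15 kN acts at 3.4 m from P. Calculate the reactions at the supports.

Moments about P: Q_y·2.4 − 15·3.4 = 0 → Q_y = 51/2.4 = 21.25 kN.
ΣF_y = 0: P_y + 21.25 − 15 = 0 → P_y = -6.250 kN.
ΣF_x = 0: no horizontal applied forces, so P_x = 0.

P_x = 0, P_y = -6.250 kN, Q_y = 21.25 kN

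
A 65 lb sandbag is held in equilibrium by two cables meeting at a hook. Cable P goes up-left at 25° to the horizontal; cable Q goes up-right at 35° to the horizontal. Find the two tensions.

T_P = 61.48 lb, T_Q = 68.02 lb

ΣF_x = 0: −T_P·cos25° + T_Q·cos35° = 0 → T_Q = 1.1064·T_P.
ΣF_y = 0: T_P·sin25° + T_Q·sin35° = 65.
Substitute: T_P·(0.422618 + 1.1064·0.573576) = 65 → T_P = 61.4819 ≈ 61.48 lb.
Then T_Q = 1.1064 × 61.4819 = 68.02 lb.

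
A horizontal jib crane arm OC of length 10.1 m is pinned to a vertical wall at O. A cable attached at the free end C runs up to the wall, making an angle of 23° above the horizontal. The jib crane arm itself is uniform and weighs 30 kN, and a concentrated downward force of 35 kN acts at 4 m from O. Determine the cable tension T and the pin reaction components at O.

ΣM about O: T·sin23°·10.1 − 30·5.05 − 35·4 = 0 → T = 291.5/(10.1·0.390731) = 73.8651 ≈ 73.87 kN.
ΣF_x = 0: O_x − T·cos23° = 0 → O_x = 73.8651 × 0.920505 = 67.99 kN.
ΣF_y = 0: O_y + T·sin23° − 30 − 35 = 0 → O_y = 65 − 73.8651 × 0.390731 = 36.14 kN.

T = 73.87 kN, O_x = 67.99 kN, O_y = 36.14 kN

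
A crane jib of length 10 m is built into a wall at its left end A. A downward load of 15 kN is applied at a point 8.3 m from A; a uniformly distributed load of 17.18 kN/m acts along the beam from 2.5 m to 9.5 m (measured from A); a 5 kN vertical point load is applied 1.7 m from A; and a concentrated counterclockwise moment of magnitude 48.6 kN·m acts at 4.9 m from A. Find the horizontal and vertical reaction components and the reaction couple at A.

Resultant of the distributed load: 17.18 × 7 = 120.26 kN at 6 m from A.
ΣF_x = 0: A_x = 0.
ΣF_y = 0: A_y − 15 − 17.18·7 − 5 = 0 → A_y = 140.3 kN.
ΣM about A: M_A − 15·8.3 − (17.18·7)·6 − 5·1.7 + 48.6 = 0 → M_A = 806.0 kN·m.

A_x = 0, A_y = 140.3 kN, M_A = 806.0 kN·m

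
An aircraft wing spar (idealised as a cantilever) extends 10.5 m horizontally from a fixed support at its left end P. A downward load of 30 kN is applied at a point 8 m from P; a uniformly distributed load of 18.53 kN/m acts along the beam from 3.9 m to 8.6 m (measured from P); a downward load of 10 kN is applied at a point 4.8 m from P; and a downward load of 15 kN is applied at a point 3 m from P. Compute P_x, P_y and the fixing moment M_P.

P_x = 0, P_y = 142.1 kN, M_P = 877.3 kN·m

Resultant of the distributed load: 18.53 × 4.7 = 87.091 kN at 6.25 m from P.
ΣF_x = 0: P_x = 0.
ΣF_y = 0: P_y − 30 − 18.53·4.7 − 10 − 15 = 0 → P_y = 142.1 kN.
ΣM about P: M_P − 30·8 − (18.53·4.7)·6.25 − 10·4.8 − 15·3 = 0 → M_P = 877.3 kN·m.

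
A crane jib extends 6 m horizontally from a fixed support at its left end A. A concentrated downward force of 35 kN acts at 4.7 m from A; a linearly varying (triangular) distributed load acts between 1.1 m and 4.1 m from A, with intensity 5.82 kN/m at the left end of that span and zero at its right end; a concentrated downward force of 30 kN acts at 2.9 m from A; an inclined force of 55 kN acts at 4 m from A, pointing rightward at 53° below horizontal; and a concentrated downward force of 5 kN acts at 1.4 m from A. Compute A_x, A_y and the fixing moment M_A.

Resultant of the triangular load: ½ × 5.82 × 3 = 8.73 kN, acting at 2.1 m from A (one-third of the span from the peak).
ΣF_x = 0: A_x + 55·cos53° = 0 → A_x = -33.10 kN.
ΣF_y = 0: A_y − 35 − ½·5.82·3 − 30 − 55·sin53° − 5 = 0 → A_y = 122.7 kN.
ΣM about A: M_A − 35·4.7 − (½·5.82·3)·2.1 − 30·2.9 − 55·sin53°·4 − 5·1.4 = 0 → M_A = 452.5 kN·m.

A_x = -33.10 kN, A_y = 122.7 kN, M_A = 452.5 kN·m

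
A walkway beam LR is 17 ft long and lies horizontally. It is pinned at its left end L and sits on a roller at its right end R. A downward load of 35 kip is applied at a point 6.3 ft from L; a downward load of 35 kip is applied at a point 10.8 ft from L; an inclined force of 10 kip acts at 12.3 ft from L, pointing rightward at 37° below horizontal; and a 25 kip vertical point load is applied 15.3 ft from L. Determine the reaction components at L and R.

Taking moments about L: R_y·17 − 35·6.3 − 35·10.8 − 10·sin37°·12.3 − 25·15.3 = 0 → R_y = 1055.02/17 = 62.06 kip.
ΣF_y = 0: L_y + 62.06 − 35 − 35 − 10·sin37° − 25 = 0 → L_y = 38.96 kip.
ΣF_x = 0: L_x + 10·cos37° = 0 → L_x = -7.986 kip.

L_x = -7.986 kip, L_y = 38.96 kip, R_y = 62.06 kip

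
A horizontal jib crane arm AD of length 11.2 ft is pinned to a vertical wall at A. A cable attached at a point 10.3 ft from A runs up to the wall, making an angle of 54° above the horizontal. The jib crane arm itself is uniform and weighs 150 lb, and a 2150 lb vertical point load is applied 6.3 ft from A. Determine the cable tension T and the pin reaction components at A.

ΣM about A: T·sin54°·10.3 − 150·5.6 − 2150·6.3 = 0 → T = 14385/(10.3·0.809017) = 1726.29 ≈ 1726 lb.
ΣF_x = 0: A_x − T·cos54° = 0 → A_x = 1726.29 × 0.587785 = 1015 lb.
ΣF_y = 0: A_y + T·sin54° − 150 − 2150 = 0 → A_y = 2300 − 1726.29 × 0.809017 = 903.4 lb.

T = 1726 lb, A_x = 1015 lb, A_y = 903.4 lb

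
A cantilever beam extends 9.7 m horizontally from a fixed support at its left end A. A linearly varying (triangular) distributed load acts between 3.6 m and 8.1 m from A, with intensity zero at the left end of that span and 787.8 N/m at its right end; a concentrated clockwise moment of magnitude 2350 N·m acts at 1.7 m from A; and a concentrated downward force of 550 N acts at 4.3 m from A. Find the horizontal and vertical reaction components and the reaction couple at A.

Resultant of the triangular load: ½ × 787.8 × 4.5 = 1772.55 N, acting at 6.6 m from A (one-third of the span from the peak).
ΣF_x = 0: A_x = 0.
ΣF_y = 0: A_y − ½·787.8·4.5 − 550 = 0 → A_y = 2323 N.
ΣM about A: M_A − (½·787.8·4.5)·6.6 − 2350 − 550·4.3 = 0 → M_A = 16410 N·m.

A_x = 0, A_y = 2323 N, M_A = 16410 N·m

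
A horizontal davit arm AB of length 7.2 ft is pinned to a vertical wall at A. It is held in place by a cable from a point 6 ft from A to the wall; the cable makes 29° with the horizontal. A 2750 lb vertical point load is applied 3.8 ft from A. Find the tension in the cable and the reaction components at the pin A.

T = 3592 lb, A_x = 3142 lb, A_y = 1008 lb

ΣM about A: T·sin29°·6 − 2750·3.8 = 0 → T = 10450/(6·0.48481) = 3592.47 ≈ 3592 lb.
ΣF_x = 0: A_x − T·cos29° = 0 → A_x = 3592.47 × 0.87462 = 3142 lb.
ΣF_y = 0: A_y + T·sin29° − 2750 = 0 → A_y = 2750 − 3592.47 × 0.48481 = 1008 lb.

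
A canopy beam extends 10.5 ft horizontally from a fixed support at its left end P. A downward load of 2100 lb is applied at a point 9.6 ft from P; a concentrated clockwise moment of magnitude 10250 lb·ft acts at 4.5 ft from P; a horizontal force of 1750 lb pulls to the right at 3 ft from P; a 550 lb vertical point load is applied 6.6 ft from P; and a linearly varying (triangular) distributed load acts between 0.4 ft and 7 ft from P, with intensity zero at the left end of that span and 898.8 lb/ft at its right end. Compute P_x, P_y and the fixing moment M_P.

P_x = -1750 lb, P_y = 5616 lb, M_P = 48280 lb·ft

Resultant of the triangular load: ½ × 898.8 × 6.6 = 2966.04 lb, acting at 4.8 ft from P (one-third of the span from the peak).
ΣF_x = 0: P_x + 1750 = 0 → P_x = -1750 lb.
ΣF_y = 0: P_y − 2100 − 550 − ½·898.8·6.6 = 0 → P_y = 5616 lb.
ΣM about P: M_P − 2100·9.6 − 10250 − 550·6.6 − (½·898.8·6.6)·4.8 = 0 → M_P = 48280 lb·ft.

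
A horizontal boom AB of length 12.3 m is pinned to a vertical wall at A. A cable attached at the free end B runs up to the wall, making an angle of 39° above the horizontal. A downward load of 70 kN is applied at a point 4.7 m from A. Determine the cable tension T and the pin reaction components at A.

T = 42.50 kN, A_x = 33.03 kN, A_y = 43.25 kN

ΣM about A: T·sin39°·12.3 − 70·4.7 = 0 → T = 329/(12.3·0.62932) = 42.503 ≈ 42.50 kN.
ΣF_x = 0: A_x − T·cos39° = 0 → A_x = 42.503 × 0.777146 = 33.03 kN.
ΣF_y = 0: A_y + T·sin39° − 70 = 0 → A_y = 70 − 42.503 × 0.62932 = 43.25 kN.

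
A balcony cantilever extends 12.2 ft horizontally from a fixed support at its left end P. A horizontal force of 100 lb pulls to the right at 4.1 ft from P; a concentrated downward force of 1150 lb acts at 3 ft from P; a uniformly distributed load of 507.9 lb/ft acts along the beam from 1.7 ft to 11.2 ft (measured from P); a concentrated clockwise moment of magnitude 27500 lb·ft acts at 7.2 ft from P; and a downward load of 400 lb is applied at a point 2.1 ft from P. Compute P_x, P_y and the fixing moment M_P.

Resultant of the distributed load: 507.9 × 9.5 = 4825.05 lb at 6.45 ft from P.
ΣF_x = 0: P_x + 100 = 0 → P_x = -100.0 lb.
ΣF_y = 0: P_y − 1150 − 507.9·9.5 − 400 = 0 → P_y = 6375 lb.
ΣM about P: M_P − 1150·3 − (507.9·9.5)·6.45 − 27500 − 400·2.1 = 0 → M_P = 62910 lb·ft.

P_x = -100.0 lb, P_y = 6375 lb, M_P = 62910 lb·ft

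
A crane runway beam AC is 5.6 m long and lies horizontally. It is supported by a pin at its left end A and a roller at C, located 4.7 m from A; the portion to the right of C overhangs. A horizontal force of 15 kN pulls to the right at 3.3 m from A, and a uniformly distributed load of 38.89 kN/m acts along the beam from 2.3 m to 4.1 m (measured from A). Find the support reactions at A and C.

Resultant of the distributed load: 38.89 × 1.8 = 70.002 kN at 3.2 m from A.
Taking moments about A: C_y·4.7 − (38.89·1.8)·3.2 = 0 → C_y = 224.0064/4.7 = 47.6609 ≈ 47.66 kN.
ΣF_y = 0: A_y + 47.6609 − 38.89·1.8 = 0 → A_y = 22.34 kN.
ΣF_x = 0: A_x + 15 = 0 → A_x = -15.00 kN.

A_x = -15.00 kN, A_y = 22.34 kN, C_y = 47.66 kN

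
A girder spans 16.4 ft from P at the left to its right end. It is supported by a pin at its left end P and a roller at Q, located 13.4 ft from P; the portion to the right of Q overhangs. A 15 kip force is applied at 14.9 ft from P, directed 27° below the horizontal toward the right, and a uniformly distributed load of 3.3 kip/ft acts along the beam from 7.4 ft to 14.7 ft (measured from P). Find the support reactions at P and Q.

P_x = -13.37 kip, P_y = 3.462 kip, Q_y = 27.44 kip

Resultant of the distributed load: 3.3 × 7.3 = 24.09 kip at 11.05 ft from P.
Taking moments about P: Q_y·13.4 − 15·sin27°·14.9 − (3.3·7.3)·11.05 = 0 → Q_y = 367.661/13.4 = 27.4374 ≈ 27.44 kip.
ΣF_y = 0: P_y + 27.4374 − 15·sin27° − 3.3·7.3 = 0 → P_y = 3.462 kip.
ΣF_x = 0: P_x + 15·cos27° = 0 → P_x = -13.37 kip.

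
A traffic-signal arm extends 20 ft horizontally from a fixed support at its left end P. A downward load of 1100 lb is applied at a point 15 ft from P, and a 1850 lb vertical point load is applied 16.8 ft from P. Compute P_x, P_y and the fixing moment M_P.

ΣF_x = 0: P_x = 0.
ΣF_y = 0: P_y − 1100 − 1850 = 0 → P_y = 2950 lb.
ΣM about P: M_P − 1100·15 − 1850·16.8 = 0 → M_P = 47580 lb·ft.

P_x = 0, P_y = 2950 lb, M_P = 47580 lb·ft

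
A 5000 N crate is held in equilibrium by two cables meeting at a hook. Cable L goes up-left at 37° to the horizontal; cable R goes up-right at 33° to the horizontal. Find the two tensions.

T_L = 4462 N, T_R = 4249 N

ΣF_x = 0: −T_L·cos37° + T_R·cos33° = 0 → T_R = 0.952264·T_L.
ΣF_y = 0: T_L·sin37° + T_R·sin33° = 5000.
Substitute: T_L·(0.601815 + 0.952264·0.544639) = 5000 → T_L = 4462.47 ≈ 4462 N.
Then T_R = 0.952264 × 4462.47 = 4249 N.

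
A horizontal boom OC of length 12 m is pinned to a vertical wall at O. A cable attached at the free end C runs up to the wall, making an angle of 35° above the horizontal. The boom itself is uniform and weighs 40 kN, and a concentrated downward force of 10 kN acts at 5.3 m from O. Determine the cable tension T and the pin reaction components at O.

T = 42.57 kN, O_x = 34.87 kN, O_y = 25.58 kN

ΣM about O: T·sin35°·12 − 40·6 − 10·5.3 = 0 → T = 293/(12·0.573576) = 42.5692 ≈ 42.57 kN.
ΣF_x = 0: O_x − T·cos35° = 0 → O_x = 42.5692 × 0.819152 = 34.87 kN.
ΣF_y = 0: O_y + T·sin35° − 40 − 10 = 0 → O_y = 50 − 42.5692 × 0.573576 = 25.58 kN.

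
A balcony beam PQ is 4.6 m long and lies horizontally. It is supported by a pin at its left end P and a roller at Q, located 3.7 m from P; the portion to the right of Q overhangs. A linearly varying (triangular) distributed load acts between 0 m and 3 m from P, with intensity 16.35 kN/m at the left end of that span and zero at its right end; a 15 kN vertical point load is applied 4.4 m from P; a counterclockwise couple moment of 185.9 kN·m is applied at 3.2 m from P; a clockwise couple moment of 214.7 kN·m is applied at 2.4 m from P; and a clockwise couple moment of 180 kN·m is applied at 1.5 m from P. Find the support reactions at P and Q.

P_x = 0, P_y = -41.37 kN, Q_y = 80.90 kN

Resultant of the triangular load: ½ × 16.35 × 3 = 24.525 kN, acting at 1 m from P (one-third of the span from the peak).
Moments about P: Q_y·3.7 − (½·16.35·3)·1 − 15·4.4 + 185.9 − 214.7 − 180 = 0 → Q_y = 299.325/3.7 = 80.8986 ≈ 80.90 kN.
ΣF_y = 0: P_y + 80.8986 − ½·16.35·3 − 15 = 0 → P_y = -41.37 kN.
ΣF_x = 0: no horizontal applied forces, so P_x = 0.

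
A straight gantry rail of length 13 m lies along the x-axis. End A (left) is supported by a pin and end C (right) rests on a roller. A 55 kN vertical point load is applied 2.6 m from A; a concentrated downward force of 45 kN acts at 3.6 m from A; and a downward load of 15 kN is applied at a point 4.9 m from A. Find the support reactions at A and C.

Moments about A: C_y·13 − 55·2.6 − 45·3.6 − 15·4.9 = 0 → C_y = 378.5/13 = 29.1154 ≈ 29.12 kN.
ΣF_y = 0: A_y + 29.1154 − 55 − 45 − 15 = 0 → A_y = 85.88 kN.
ΣF_x = 0: no horizontal applied forces, so A_x = 0.

A_x = 0, A_y = 85.88 kN, C_y = 29.12 kN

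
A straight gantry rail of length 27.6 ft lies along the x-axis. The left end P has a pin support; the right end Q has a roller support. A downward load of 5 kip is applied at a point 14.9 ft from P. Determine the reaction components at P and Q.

Moments about P: Q_y·27.6 − 5·14.9 = 0 → Q_y = 74.5/27.6 = 2.69928 ≈ 2.699 kip.
ΣF_y = 0: P_y + 2.69928 − 5 = 0 → P_y = 2.301 kip.
ΣF_x = 0: no horizontal applied forces, so P_x = 0.

P_x = 0, P_y = 2.301 kip, Q_y = 2.699 kip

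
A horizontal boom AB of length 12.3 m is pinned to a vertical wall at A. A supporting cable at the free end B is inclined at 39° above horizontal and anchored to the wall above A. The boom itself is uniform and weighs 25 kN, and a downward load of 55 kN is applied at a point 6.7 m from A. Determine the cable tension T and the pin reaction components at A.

T = 67.47 kN, A_x = 52.43 kN, A_y = 37.54 kN

ΣM about A: T·sin39°·12.3 − 25·6.15 − 55·6.7 = 0 → T = 522.25/(12.3·0.62932) = 67.4686 ≈ 67.47 kN.
ΣF_x = 0: A_x − T·cos39° = 0 → A_x = 67.4686 × 0.777146 = 52.43 kN.
ΣF_y = 0: A_y + T·sin39° − 25 − 55 = 0 → A_y = 80 − 67.4686 × 0.62932 = 37.54 kN.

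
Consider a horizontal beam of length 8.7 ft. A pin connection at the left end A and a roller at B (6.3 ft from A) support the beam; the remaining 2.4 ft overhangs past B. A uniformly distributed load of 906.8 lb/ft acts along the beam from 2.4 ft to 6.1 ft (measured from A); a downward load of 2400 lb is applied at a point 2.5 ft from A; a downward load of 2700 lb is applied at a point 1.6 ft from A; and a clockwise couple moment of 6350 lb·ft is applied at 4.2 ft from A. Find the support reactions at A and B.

Resultant of the distributed load: 906.8 × 3.7 = 3355.16 lb at 4.25 ft from A.
Moments about A: B_y·6.3 − (906.8·3.7)·4.25 − 2400·2.5 − 2700·1.6 − 6350 = 0 → B_y = 30929.43/6.3 = 4909.43 ≈ 4909 lb.
ΣF_y = 0: A_y + 4909.43 − 906.8·3.7 − 2400 − 2700 = 0 → A_y = 3546 lb.
ΣF_x = 0: no horizontal applied forces, so A_x = 0.

A_x = 0, A_y = 3546 lb, B_y = 4909 lb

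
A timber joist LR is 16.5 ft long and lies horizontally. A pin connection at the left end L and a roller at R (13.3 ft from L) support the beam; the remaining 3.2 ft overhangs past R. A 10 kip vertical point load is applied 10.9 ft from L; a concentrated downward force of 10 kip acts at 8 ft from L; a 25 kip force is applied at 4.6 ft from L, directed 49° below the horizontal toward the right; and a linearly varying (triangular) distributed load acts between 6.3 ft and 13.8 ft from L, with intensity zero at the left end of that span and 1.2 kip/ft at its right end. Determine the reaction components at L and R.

Resultant of the triangular load: ½ × 1.2 × 7.5 = 4.5 kip, acting at 11.3 ft from L (one-third of the span from the peak).
Moments about L: R_y·13.3 − 10·10.9 − 10·8 − 25·sin49°·4.6 − (½·1.2·7.5)·11.3 = 0 → R_y = 326.642/13.3 = 24.5595 ≈ 24.56 kip.
ΣF_y = 0: L_y + 24.5595 − 10 − 10 − 25·sin49° − ½·1.2·7.5 = 0 → L_y = 18.81 kip.
ΣF_x = 0: L_x + 25·cos49° = 0 → L_x = -16.40 kip.

L_x = -16.40 kip, L_y = 18.81 kip, R_y = 24.56 kip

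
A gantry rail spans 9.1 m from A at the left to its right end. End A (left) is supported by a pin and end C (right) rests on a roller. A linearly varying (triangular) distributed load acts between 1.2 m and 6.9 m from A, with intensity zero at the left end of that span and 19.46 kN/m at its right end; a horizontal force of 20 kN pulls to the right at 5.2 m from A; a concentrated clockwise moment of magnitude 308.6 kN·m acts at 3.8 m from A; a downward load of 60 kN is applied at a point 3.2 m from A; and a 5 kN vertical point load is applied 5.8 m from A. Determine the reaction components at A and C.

A_x = -20.00 kN, A_y = 31.79 kN, C_y = 88.67 kN

Resultant of the triangular load: ½ × 19.46 × 5.7 = 55.461 kN, acting at 5 m from A (one-third of the span from the peak).
Taking moments about A: C_y·9.1 − (½·19.46·5.7)·5 − 308.6 − 60·3.2 − 5·5.8 = 0 → C_y = 806.905/9.1 = 88.6709 ≈ 88.67 kN.
ΣF_y = 0: A_y + 88.6709 − ½·19.46·5.7 − 60 − 5 = 0 → A_y = 31.79 kN.
ΣF_x = 0: A_x + 20 = 0 → A_x = -20.00 kN.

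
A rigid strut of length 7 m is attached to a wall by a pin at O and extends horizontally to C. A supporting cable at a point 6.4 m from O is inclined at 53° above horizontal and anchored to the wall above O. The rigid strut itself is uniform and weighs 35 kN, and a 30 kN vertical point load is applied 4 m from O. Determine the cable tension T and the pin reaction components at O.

T = 47.44 kN, O_x = 28.55 kN, O_y = 27.11 kN

ΣM about O: T·sin53°·6.4 − 35·3.5 − 30·4 = 0 → T = 242.5/(6.4·0.798636) = 47.4442 ≈ 47.44 kN.
ΣF_x = 0: O_x − T·cos53° = 0 → O_x = 47.4442 × 0.601815 = 28.55 kN.
ΣF_y = 0: O_y + T·sin53° − 35 − 30 = 0 → O_y = 65 − 47.4442 × 0.798636 = 27.11 kN.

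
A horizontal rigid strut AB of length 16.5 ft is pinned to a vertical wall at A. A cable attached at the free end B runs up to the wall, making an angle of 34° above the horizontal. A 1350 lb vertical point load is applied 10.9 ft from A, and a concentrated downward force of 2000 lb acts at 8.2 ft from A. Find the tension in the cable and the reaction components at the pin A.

ΣM about A: T·sin34°·16.5 − 1350·10.9 − 2000·8.2 = 0 → T = 31115/(16.5·0.559193) = 3372.28 ≈ 3372 lb.
ΣF_x = 0: A_x − T·cos34° = 0 → A_x = 3372.28 × 0.829038 = 2796 lb.
ΣF_y = 0: A_y + T·sin34° − 1350 − 2000 = 0 → A_y = 3350 − 3372.28 × 0.559193 = 1464 lb.

T = 3372 lb, A_x = 2796 lb, A_y = 1464 lb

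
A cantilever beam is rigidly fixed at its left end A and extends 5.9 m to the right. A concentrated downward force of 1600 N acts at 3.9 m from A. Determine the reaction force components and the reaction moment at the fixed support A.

A_x = 0, A_y = 1600 N, M_A = 6240 N·m

ΣF_x = 0: A_x = 0.
ΣF_y = 0: A_y − 1600 = 0 → A_y = 1600 N.
ΣM about A: M_A − 1600·3.9 = 0 → M_A = 6240 N·m.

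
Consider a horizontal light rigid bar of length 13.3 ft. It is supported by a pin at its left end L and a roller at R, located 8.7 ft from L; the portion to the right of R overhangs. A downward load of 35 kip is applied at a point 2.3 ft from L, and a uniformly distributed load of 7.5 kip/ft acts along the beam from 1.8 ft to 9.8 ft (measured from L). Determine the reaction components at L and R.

Resultant of the distributed load: 7.5 × 8 = 60 kip at 5.8 ft from L.
ΣM about L: R_y·8.7 − 35·2.3 − (7.5·8)·5.8 = 0 → R_y = 428.5/8.7 = 49.2529 ≈ 49.25 kip.
ΣF_y = 0: L_y + 49.2529 − 35 − 7.5·8 = 0 → L_y = 45.75 kip.
ΣF_x = 0: no horizontal applied forces, so L_x = 0.

L_x = 0, L_y = 45.75 kip, R_y = 49.25 kip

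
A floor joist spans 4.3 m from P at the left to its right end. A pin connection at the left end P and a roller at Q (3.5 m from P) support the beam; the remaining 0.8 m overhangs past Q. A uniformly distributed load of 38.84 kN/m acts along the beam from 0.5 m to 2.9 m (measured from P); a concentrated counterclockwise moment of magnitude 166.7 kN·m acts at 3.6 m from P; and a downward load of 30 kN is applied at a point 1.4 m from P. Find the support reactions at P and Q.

P_x = 0, P_y = 113.6 kN, Q_y = 9.648 kN

Resultant of the distributed load: 38.84 × 2.4 = 93.216 kN at 1.7 m from P.
Taking moments about P: Q_y·3.5 − (38.84·2.4)·1.7 + 166.7 − 30·1.4 = 0 → Q_y = 33.7672/3.5 = 9.64777 ≈ 9.648 kN.
ΣF_y = 0: P_y + 9.64777 − 38.84·2.4 − 30 = 0 → P_y = 113.6 kN.
ΣF_x = 0: no horizontal applied forces, so P_x = 0.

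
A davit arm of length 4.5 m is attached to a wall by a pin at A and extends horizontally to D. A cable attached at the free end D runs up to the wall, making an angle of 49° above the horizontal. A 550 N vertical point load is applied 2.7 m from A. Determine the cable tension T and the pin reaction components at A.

ΣM about A: T·sin49°·4.5 − 550·2.7 = 0 → T = 1485/(4.5·0.75471) = 437.254 ≈ 437.3 N.
ΣF_x = 0: A_x − T·cos49° = 0 → A_x = 437.254 × 0.656059 = 286.9 N.
ΣF_y = 0: A_y + T·sin49° − 550 = 0 → A_y = 550 − 437.254 × 0.75471 = 220.0 N.

T = 437.3 N, A_x = 286.9 N, A_y = 220.0 N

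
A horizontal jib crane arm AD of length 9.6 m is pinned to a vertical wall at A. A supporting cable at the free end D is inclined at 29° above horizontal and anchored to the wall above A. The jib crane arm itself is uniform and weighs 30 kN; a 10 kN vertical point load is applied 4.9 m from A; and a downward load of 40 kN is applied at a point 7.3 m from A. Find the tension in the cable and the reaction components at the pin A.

T = 104.2 kN, A_x = 91.14 kN, A_y = 29.48 kN

ΣM about A: T·sin29°·9.6 − 30·4.8 − 10·4.9 − 40·7.3 = 0 → T = 485/(9.6·0.48481) = 104.207 ≈ 104.2 kN.
ΣF_x = 0: A_x − T·cos29° = 0 → A_x = 104.207 × 0.87462 = 91.14 kN.
ΣF_y = 0: A_y + T·sin29° − 30 − 10 − 40 = 0 → A_y = 80 − 104.207 × 0.48481 = 29.48 kN.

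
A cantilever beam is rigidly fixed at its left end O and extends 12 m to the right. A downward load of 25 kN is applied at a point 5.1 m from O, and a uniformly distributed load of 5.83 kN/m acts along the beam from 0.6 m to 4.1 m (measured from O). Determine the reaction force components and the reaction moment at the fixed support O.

O_x = 0, O_y = 45.41 kN, M_O = 175.5 kN·m

Resultant of the distributed load: 5.83 × 3.5 = 20.405 kN at 2.35 m from O.
ΣF_x = 0: O_x = 0.
ΣF_y = 0: O_y − 25 − 5.83·3.5 = 0 → O_y = 45.41 kN.
ΣM about O: M_O − 25·5.1 − (5.83·3.5)·2.35 = 0 → M_O = 175.5 kN·m.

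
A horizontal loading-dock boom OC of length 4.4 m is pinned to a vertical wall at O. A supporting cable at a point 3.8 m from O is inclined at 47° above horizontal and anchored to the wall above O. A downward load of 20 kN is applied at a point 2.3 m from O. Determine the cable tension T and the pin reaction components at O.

T = 16.55 kN, O_x = 11.29 kN, O_y = 7.895 kN

ΣM about O: T·sin47°·3.8 − 20·2.3 = 0 → T = 46/(3.8·0.731354) = 16.5519 ≈ 16.55 kN.
ΣF_x = 0: O_x − T·cos47° = 0 → O_x = 16.5519 × 0.681998 = 11.29 kN.
ΣF_y = 0: O_y + T·sin47° − 20 = 0 → O_y = 20 − 16.5519 × 0.731354 = 7.895 kN.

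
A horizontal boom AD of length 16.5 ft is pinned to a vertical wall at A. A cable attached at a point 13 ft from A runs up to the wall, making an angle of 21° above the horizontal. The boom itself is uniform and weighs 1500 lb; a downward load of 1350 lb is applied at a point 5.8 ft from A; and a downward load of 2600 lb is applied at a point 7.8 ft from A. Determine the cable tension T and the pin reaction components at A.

ΣM about A: T·sin21°·13 − 1500·8.25 − 1350·5.8 − 2600·7.8 = 0 → T = 40485/(13·0.358368) = 8690.04 ≈ 8690 lb.
ΣF_x = 0: A_x − T·cos21° = 0 → A_x = 8690.04 × 0.93358 = 8113 lb.
ΣF_y = 0: A_y + T·sin21° − 1500 − 1350 − 2600 = 0 → A_y = 5450 − 8690.04 × 0.358368 = 2336 lb.

T = 8690 lb, A_x = 8113 lb, A_y = 2336 lb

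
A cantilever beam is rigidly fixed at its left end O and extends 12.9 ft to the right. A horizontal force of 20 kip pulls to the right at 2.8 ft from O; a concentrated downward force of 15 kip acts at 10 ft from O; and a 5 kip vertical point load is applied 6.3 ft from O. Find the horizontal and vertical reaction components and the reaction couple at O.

O_x = -20.00 kip, O_y = 20.00 kip, M_O = 181.5 kip·ft

ΣF_x = 0: O_x + 20 = 0 → O_x = -20.00 kip.
ΣF_y = 0: O_y − 15 − 5 = 0 → O_y = 20.00 kip.
ΣM about O: M_O − 15·10 − 5·6.3 = 0 → M_O = 181.5 kip·ft.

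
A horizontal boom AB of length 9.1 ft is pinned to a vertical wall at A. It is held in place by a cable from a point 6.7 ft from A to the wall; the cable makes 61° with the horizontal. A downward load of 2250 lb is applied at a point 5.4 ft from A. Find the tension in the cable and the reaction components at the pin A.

T = 2073 lb, A_x = 1005 lb, A_y = 436.6 lb

ΣM about A: T·sin61°·6.7 − 2250·5.4 = 0 → T = 12150/(6.7·0.87462) = 2073.4 ≈ 2073 lb.
ΣF_x = 0: A_x − T·cos61° = 0 → A_x = 2073.4 × 0.48481 = 1005 lb.
ΣF_y = 0: A_y + T·sin61° − 2250 = 0 → A_y = 2250 − 2073.4 × 0.87462 = 436.6 lb.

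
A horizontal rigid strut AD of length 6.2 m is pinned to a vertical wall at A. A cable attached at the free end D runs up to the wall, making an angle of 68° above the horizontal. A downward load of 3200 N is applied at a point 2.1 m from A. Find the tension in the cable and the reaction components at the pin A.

ΣM about A: T·sin68°·6.2 − 3200·2.1 = 0 → T = 6720/(6.2·0.927184) = 1168.99 ≈ 1169 N.
ΣF_x = 0: A_x − T·cos68° = 0 → A_x = 1168.99 × 0.374607 = 437.9 N.
ΣF_y = 0: A_y + T·sin68° − 3200 = 0 → A_y = 3200 − 1168.99 × 0.927184 = 2116 N.

T = 1169 N, A_x = 437.9 N, A_y = 2116 N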